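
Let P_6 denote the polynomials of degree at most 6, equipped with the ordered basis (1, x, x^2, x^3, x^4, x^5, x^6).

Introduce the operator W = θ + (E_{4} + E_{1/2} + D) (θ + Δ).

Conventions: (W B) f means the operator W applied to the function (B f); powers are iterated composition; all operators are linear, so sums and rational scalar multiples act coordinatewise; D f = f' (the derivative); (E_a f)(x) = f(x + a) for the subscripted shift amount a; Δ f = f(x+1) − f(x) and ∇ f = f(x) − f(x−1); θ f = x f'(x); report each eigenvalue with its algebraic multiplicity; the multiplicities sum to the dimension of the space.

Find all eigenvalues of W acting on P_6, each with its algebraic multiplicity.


λ = 0 (multiplicity 1), λ = 3 (multiplicity 1), λ = 6 (multiplicity 1), λ = 9 (multiplicity 1), λ = 12 (multiplicity 1), λ = 15 (multiplicity 1), λ = 18 (multiplicity 1)

image of 1: 0
image of x: 3x + 15/2
image of x^2: 6x^2 + 26x + 91/2
image of x^3: 9x^3 + (111/2)x^2 + (741/4)x + 2077/8
image of x^4: 12x^4 + 96x^3 + 468x^2 + 1295x + 5609/4
image of x^5: 15x^5 + (295/2)x^4 + (1885/2)x^3 + (15515/4)x^2 + (132665/16)x + 231479/32
image of x^6: 18x^6 + 210x^5 + (3315/2)x^4 + 9040x^3 + (229725/8)x^2 + (99093/2)x + 1155919/32
the matrix is upper triangular; its diagonal is (0, 3, 6, 9, 12, 15, 18)
for a triangular matrix the eigenvalues are the diagonal entries, with algebraic multiplicity their repetition count


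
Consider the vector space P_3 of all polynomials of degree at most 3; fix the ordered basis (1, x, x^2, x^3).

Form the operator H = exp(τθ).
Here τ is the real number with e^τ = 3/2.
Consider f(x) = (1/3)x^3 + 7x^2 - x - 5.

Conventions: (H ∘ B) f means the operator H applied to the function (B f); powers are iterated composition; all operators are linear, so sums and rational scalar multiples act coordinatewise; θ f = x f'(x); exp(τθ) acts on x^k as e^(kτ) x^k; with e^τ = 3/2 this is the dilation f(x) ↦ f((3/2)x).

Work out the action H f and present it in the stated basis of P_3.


exp(τθ) x^k = e^(kτ) x^k; with e^τ = 3/2 this sends x^k to (3/2)^k x^k
x ↦ 3/2 x
x^2 ↦ 9/4 x^2
x^3 ↦ 27/8 x^3
applying this coordinatewise to f: exp(τθ) f = (9/8)x^3 + (63/4)x^2 - (3/2)x - 5

the result is g(x) = (9/8)x^3 + (63/4)x^2 - (3/2)x - 5


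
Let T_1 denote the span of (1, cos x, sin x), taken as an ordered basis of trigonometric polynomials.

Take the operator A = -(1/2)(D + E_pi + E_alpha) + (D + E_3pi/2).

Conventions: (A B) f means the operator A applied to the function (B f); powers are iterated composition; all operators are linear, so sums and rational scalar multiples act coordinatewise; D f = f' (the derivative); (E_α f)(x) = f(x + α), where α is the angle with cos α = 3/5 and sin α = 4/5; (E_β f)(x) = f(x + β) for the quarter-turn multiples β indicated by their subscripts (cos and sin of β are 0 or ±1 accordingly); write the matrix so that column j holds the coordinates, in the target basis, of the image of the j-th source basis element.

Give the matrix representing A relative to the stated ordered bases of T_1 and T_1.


the matrix is [[0, 0, 0]; [0, 1/5, -9/10]; [0, 9/10, 1/5]] (rows listed top to bottom)

image of 1: 0
image of cos x: (1/5)cos x + (9/10)sin x
image of sin x: -(9/10)cos x + (1/5)sin x
each image's coordinates form column j of the matrix


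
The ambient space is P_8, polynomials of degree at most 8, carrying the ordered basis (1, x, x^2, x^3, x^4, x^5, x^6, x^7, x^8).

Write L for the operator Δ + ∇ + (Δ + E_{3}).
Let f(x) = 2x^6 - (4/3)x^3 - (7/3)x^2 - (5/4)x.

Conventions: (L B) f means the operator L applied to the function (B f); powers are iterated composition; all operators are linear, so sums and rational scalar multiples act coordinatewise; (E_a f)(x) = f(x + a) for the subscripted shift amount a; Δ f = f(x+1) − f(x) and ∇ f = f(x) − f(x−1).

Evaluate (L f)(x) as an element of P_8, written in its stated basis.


the result is g(x) = 2x^6 + 72x^5 + 300x^4 + (3596/3)x^3 + (7301/3)x^2 + (11531/4)x + 8335/6

Δ f = 12x^5 + 30x^4 + 40x^3 + 26x^2 + (10/3)x - 35/12
∇ f = 12x^5 - 30x^4 + 40x^3 - 34x^2 + (34/3)x - 9/4
Δ f = 12x^5 + 30x^4 + 40x^3 + 26x^2 + (10/3)x - 35/12
E_{3} f = 2x^6 + 36x^5 + 270x^4 + (3236/3)x^3 + (7247/3)x^2 + (11459/4)x + 5589/4
(Δ + E_{3}) f = 2x^6 + 48x^5 + 300x^4 + (3356/3)x^3 + (7325/3)x^2 + (34417/12)x + 4183/3
(Δ + ∇ + (Δ + E_{3})) f = 2x^6 + 72x^5 + 300x^4 + (3596/3)x^3 + (7301/3)x^2 + (11531/4)x + 8335/6


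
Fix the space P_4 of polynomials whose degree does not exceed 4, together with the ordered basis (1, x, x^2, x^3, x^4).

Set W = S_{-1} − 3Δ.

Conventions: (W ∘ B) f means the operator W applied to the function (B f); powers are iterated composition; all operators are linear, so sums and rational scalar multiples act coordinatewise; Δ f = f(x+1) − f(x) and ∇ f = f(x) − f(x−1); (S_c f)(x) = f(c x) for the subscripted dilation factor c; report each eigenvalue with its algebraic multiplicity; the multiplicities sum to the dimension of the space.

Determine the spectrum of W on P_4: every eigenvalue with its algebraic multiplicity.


image of 1: 1
image of x: -x - 3
image of x^2: x^2 - 6x - 3
image of x^3: -x^3 - 9x^2 - 9x - 3
image of x^4: x^4 - 12x^3 - 18x^2 - 12x - 3
the matrix is upper triangular; its diagonal is (1, -1, 1, -1, 1)
for a triangular matrix the eigenvalues are the diagonal entries, with algebraic multiplicity their repetition count

λ = -1 (multiplicity 2), λ = 1 (multiplicity 3)


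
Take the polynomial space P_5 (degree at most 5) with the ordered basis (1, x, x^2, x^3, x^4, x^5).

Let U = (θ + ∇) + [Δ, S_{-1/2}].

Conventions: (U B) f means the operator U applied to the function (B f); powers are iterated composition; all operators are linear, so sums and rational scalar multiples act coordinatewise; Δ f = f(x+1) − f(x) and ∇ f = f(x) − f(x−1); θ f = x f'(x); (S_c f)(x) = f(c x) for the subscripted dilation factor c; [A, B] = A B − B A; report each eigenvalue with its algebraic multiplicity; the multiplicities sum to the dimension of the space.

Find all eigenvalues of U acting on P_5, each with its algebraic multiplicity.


image of 1: 0
image of x: x - 1/2
image of x^2: 2x^2 + (7/2)x - 7/4
image of x^3: 3x^3 + (15/8)x^2 - (15/8)x - 1/8
image of x^4: 4x^4 + (19/4)x^3 - (57/8)x^2 + (25/4)x - 31/16
image of x^5: 5x^5 + (145/32)x^4 - (145/16)x^3 + (115/16)x^2 - (85/32)x - 1/32
the matrix is upper triangular; its diagonal is (0, 1, 2, 3, 4, 5)
for a triangular matrix the eigenvalues are the diagonal entries, with algebraic multiplicity their repetition count

λ = 0 (multiplicity 1), λ = 1 (multiplicity 1), λ = 2 (multiplicity 1), λ = 3 (multiplicity 1), λ = 4 (multiplicity 1), λ = 5 (multiplicity 1)


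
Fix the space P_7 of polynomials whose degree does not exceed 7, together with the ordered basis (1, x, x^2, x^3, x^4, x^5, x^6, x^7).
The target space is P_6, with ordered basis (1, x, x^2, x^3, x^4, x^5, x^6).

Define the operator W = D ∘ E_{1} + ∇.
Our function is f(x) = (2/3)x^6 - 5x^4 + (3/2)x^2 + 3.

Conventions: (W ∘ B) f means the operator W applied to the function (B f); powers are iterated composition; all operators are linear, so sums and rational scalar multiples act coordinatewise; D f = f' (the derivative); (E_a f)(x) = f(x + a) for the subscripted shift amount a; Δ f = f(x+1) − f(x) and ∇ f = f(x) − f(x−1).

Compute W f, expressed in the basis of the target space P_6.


E_{1} f = (2/3)x^6 + 4x^5 + 5x^4 - (20/3)x^3 - (37/2)x^2 - 13x + 1/6
D E_{1} f = 4x^5 + 20x^4 + 20x^3 - 20x^2 - 37x - 13
∇ f = 4x^5 - 10x^4 - (20/3)x^3 + 20x^2 - 13x + 17/6
(D ∘ E_{1} + ∇) f = 8x^5 + 10x^4 + (40/3)x^3 - 50x - 61/6

the result is g(x) = 8x^5 + 10x^4 + (40/3)x^3 - 50x - 61/6


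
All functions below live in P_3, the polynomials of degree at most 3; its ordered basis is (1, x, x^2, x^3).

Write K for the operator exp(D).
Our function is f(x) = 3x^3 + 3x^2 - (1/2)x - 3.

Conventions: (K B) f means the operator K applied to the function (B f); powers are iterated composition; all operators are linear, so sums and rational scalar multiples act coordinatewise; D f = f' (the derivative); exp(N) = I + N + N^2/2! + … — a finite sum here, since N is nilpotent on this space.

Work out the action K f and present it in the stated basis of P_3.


order-1 term: 9x^2 + 6x - 1/2
order-2 term: 9x + 3
order-3 term: 3
the series for exp(D) f terminates at order 3
exp(D) f = 3x^3 + 12x^2 + (29/2)x + 5/2

g(x) = 3x^3 + 12x^2 + (29/2)x + 5/2


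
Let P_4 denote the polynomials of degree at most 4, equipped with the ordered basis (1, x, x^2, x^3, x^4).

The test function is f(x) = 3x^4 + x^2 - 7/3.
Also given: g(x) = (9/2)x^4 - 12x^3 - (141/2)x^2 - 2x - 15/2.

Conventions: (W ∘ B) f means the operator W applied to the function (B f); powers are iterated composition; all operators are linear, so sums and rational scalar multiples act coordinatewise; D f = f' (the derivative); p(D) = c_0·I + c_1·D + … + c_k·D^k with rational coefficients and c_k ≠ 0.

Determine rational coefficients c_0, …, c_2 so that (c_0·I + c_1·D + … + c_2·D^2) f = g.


c_0 = 3/2, c_1 = -1, c_2 = -2

D^0 f = 3x^4 + x^2 - 7/3
D^1 f = 12x^3 + 2x
D^2 f = 36x^2 + 2
matching coefficients of g against c_0 f + c_1 Df + … from the top degree down determines the c_i
solution: c_0 = 3/2, c_1 = -1, c_2 = -2


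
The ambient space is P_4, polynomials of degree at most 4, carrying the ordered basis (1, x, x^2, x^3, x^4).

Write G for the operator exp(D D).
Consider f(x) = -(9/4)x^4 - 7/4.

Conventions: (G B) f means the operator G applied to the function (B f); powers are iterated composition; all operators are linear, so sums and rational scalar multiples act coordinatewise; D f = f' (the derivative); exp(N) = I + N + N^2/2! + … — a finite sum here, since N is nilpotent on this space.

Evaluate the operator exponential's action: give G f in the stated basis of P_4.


the image equals g(x) = -(9/4)x^4 - 27x^2 - 115/4

order-1 term: -27x^2
order-2 term: -27
the series for exp(D D) f terminates at order 2
exp(D D) f = -(9/4)x^4 - 27x^2 - 115/4


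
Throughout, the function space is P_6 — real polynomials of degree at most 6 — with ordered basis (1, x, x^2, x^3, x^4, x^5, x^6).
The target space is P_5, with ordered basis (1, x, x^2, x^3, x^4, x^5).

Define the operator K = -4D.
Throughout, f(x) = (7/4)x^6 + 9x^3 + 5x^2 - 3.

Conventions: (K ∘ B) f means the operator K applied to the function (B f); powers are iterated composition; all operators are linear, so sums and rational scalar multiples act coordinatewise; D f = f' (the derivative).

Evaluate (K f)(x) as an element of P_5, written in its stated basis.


the image equals g(x) = -42x^5 - 108x^2 - 40x

D f = (21/2)x^5 + 27x^2 + 10x
(-4D) f = -42x^5 - 108x^2 - 40x


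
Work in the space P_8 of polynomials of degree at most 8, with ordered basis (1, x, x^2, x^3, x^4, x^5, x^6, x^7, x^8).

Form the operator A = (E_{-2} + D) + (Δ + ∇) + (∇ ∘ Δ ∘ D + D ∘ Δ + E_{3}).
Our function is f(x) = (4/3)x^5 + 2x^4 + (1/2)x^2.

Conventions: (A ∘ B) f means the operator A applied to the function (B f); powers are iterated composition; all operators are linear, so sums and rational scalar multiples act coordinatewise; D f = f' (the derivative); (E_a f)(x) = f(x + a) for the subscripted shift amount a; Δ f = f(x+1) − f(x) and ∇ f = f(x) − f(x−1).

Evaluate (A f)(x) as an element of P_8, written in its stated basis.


E_{-2} f = (4/3)x^5 - (34/3)x^4 + (112/3)x^3 - (349/6)x^2 + (122/3)x - 26/3
D f = (20/3)x^4 + 8x^3 + x
(E_{-2} + D) f = (4/3)x^5 - (14/3)x^4 + (136/3)x^3 - (349/6)x^2 + (125/3)x - 26/3
Δ f = (20/3)x^4 + (64/3)x^3 + (76/3)x^2 + (47/3)x + 23/6
∇ f = (20/3)x^4 - (16/3)x^3 + (4/3)x^2 + (7/3)x - 7/6
(Δ + ∇) f = (40/3)x^4 + 16x^3 + (80/3)x^2 + 18x + 8/3
D f = (20/3)x^4 + 8x^3 + x
Δ D f = (80/3)x^3 + 64x^2 + (152/3)x + 47/3
∇ Δ D f = 80x^2 + 48x + 40/3
Δ f = (20/3)x^4 + (64/3)x^3 + (76/3)x^2 + (47/3)x + 23/6
D Δ f = (80/3)x^3 + 64x^2 + (152/3)x + 47/3
E_{3} f = (4/3)x^5 + 22x^4 + 144x^3 + (937/2)x^2 + 759x + 981/2
(∇ ∘ Δ ∘ D + D ∘ Δ + E_{3}) f = (4/3)x^5 + 22x^4 + (512/3)x^3 + (1225/2)x^2 + (2573/3)x + 1039/2
((E_{-2} + D) + (Δ + ∇) + (∇ ∘ Δ ∘ D + D ∘ Δ + E_{3})) f = (8/3)x^5 + (92/3)x^4 + 232x^3 + 581x^2 + (2752/3)x + 1027/2

the result is g(x) = (8/3)x^5 + (92/3)x^4 + 232x^3 + 581x^2 + (2752/3)x + 1027/2


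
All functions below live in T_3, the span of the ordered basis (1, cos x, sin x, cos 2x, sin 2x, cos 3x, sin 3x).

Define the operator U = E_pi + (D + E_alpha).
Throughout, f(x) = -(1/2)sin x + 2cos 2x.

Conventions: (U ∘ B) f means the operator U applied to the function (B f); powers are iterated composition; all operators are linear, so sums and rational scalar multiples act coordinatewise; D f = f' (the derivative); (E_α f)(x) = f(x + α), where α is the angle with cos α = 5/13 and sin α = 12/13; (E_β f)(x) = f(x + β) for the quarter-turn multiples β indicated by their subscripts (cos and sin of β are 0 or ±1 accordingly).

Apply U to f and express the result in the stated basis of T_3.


the result is g(x) = -(25/26)cos x + (4/13)sin x + (100/169)cos 2x - (916/169)sin 2x

E_pi f = (1/2)sin x + 2cos 2x
D f = -(1/2)cos x - 4sin 2x
E_alpha f = -(6/13)cos x - (5/26)sin x - (238/169)cos 2x - (240/169)sin 2x
(D + E_alpha) f = -(25/26)cos x - (5/26)sin x - (238/169)cos 2x - (916/169)sin 2x
(E_pi + (D + E_alpha)) f = -(25/26)cos x + (4/13)sin x + (100/169)cos 2x - (916/169)sin 2x


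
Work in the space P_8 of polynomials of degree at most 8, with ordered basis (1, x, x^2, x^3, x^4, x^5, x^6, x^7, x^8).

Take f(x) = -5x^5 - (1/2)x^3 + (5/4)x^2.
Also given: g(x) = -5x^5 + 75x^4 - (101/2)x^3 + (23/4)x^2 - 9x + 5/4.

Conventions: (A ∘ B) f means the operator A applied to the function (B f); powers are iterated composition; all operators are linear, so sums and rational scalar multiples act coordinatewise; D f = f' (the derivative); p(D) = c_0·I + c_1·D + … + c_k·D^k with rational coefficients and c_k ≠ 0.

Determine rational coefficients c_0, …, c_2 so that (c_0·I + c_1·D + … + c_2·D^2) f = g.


D^0 f = -5x^5 - (1/2)x^3 + (5/4)x^2
D^1 f = -25x^4 - (3/2)x^2 + (5/2)x
D^2 f = -100x^3 - 3x + 5/2
matching coefficients of g against c_0 f + c_1 Df + … from the top degree down determines the c_i
solution: c_0 = 1, c_1 = -3, c_2 = 1/2

c_0 = 1, c_1 = -3, c_2 = 1/2


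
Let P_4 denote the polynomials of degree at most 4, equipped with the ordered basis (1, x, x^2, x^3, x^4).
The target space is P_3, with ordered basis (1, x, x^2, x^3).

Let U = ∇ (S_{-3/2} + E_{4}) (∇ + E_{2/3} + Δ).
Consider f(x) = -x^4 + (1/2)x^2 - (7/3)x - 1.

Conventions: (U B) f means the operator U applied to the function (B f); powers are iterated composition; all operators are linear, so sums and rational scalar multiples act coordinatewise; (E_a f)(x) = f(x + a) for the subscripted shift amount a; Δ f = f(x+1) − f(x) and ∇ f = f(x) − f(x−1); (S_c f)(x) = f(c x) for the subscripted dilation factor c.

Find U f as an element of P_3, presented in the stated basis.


the result is g(x) = -(97/4)x^3 + (515/8)x^2 - (1543/3)x - 230891/432

∇ f = -4x^3 + 6x^2 - 3x - 11/6
E_{2/3} f = -x^4 - (8/3)x^3 - (13/6)x^2 - (77/27)x - 205/81
Δ f = -4x^3 - 6x^2 - 3x - 17/6
(∇ + E_{2/3} + Δ) f = -x^4 - (32/3)x^3 - (13/6)x^2 - (239/27)x - 583/81
S_{-3/2} (∇ + E_{2/3} + Δ) f = -(81/16)x^4 + 36x^3 - (39/8)x^2 + (239/18)x - 583/81
E_{4} (∇ + E_{2/3} + Δ) f = -x^4 - (80/3)x^3 - (1357/6)x^2 - (21443/27)x - 82291/81
(S_{-3/2} + E_{4}) (∇ + E_{2/3} + Δ) f = -(97/16)x^4 + (28/3)x^3 - (5545/24)x^2 - (42169/54)x - 82874/81
∇ ((S_{-3/2} + E_{4}) (∇ + E_{2/3} + Δ)) f = -(97/4)x^3 + (515/8)x^2 - (1543/3)x - 230891/432


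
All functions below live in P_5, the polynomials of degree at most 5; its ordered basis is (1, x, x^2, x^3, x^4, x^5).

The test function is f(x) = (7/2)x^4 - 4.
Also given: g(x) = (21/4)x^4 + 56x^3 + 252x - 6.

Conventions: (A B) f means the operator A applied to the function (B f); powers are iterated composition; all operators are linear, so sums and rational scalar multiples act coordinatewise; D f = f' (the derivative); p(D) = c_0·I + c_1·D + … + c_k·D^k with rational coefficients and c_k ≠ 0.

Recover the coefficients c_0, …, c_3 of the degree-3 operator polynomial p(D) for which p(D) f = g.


c_0 = 3/2, c_1 = 4, c_2 = 0, c_3 = 3

D^0 f = (7/2)x^4 - 4
D^1 f = 14x^3
D^2 f = 42x^2
D^3 f = 84x
matching coefficients of g against c_0 f + c_1 Df + … from the top degree down determines the c_i
solution: c_0 = 3/2, c_1 = 4, c_2 = 0, c_3 = 3


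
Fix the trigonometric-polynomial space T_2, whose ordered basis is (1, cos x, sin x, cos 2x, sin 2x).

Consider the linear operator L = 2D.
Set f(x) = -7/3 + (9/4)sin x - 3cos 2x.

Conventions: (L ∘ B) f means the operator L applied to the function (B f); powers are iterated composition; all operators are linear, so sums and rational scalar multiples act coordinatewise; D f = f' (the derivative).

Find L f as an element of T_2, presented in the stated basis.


the result is g(x) = (9/2)cos x + 12sin 2x

D f = (9/4)cos x + 6sin 2x
(2D) f = (9/2)cos x + 12sin 2x


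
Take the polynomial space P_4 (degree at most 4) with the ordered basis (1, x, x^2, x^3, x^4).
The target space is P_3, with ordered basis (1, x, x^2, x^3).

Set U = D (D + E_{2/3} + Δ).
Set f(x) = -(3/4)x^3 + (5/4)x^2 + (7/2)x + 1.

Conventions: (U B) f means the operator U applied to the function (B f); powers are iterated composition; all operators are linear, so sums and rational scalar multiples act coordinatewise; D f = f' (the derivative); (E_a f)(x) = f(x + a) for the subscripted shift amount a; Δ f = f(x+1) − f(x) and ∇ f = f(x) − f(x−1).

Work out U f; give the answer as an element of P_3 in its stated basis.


D f = -(9/4)x^2 + (5/2)x + 7/2
E_{2/3} f = -(3/4)x^3 - (1/4)x^2 + (25/6)x + 11/3
Δ f = -(9/4)x^2 + (1/4)x + 4
(D + E_{2/3} + Δ) f = -(3/4)x^3 - (19/4)x^2 + (83/12)x + 67/6
D (D + E_{2/3} + Δ) f = -(9/4)x^2 - (19/2)x + 83/12

g(x) = -(9/4)x^2 - (19/2)x + 83/12


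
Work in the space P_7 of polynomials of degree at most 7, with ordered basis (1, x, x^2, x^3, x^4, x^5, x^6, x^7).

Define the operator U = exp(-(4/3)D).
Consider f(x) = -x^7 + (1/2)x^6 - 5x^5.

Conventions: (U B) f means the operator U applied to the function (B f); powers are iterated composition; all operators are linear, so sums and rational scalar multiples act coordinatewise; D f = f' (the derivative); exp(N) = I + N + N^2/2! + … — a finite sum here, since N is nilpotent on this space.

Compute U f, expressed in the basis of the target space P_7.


order-1 term: (28/3)x^6 - 4x^5 + (100/3)x^4
order-2 term: -(112/3)x^5 + (40/3)x^4 - (800/9)x^3
order-3 term: (2240/27)x^4 - (640/27)x^3 + (3200/27)x^2
order-4 term: -(8960/81)x^3 + (640/27)x^2 - (6400/81)x
order-5 term: (7168/81)x^2 - (1024/81)x + 5120/243
order-6 term: -(28672/729)x + 2048/729
order-7 term: 16384/2187
the series for exp(-(4/3)D) f terminates at order 7
exp(-(4/3)D) f = -x^7 + (59/6)x^6 - (139/3)x^5 + (3500/27)x^4 - (18080/81)x^3 + (18688/81)x^2 - (95488/729)x + 68608/2187

g(x) = -x^7 + (59/6)x^6 - (139/3)x^5 + (3500/27)x^4 - (18080/81)x^3 + (18688/81)x^2 - (95488/729)x + 68608/2187


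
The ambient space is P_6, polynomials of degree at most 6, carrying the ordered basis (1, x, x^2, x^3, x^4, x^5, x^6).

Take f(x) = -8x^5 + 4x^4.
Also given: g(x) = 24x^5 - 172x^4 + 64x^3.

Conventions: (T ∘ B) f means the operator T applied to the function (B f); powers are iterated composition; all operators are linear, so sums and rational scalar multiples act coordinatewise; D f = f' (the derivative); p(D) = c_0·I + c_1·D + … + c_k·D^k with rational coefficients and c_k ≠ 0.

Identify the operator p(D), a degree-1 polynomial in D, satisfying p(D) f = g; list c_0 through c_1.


D^0 f = -8x^5 + 4x^4
D^1 f = -40x^4 + 16x^3
matching coefficients of g against c_0 f + c_1 Df + … from the top degree down determines the c_i
solution: c_0 = -3, c_1 = 4

p(D) = -3·I + 4·D, i.e. c_0 = -3, c_1 = 4


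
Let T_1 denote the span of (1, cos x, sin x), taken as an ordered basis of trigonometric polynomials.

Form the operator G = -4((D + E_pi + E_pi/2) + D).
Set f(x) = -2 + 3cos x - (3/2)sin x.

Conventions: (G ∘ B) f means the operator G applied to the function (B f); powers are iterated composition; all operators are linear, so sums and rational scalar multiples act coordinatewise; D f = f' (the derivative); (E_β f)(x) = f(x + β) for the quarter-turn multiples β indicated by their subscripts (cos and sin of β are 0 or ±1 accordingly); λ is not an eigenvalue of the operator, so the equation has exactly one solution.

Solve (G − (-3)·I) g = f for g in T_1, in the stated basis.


the result is g(x) = 2/5 + (3/193)cos x - (93/386)sin x

write g with unknown coordinates in the stated basis and equate coefficients in (G − (-3)·I) g = f
solving from the highest basis element down gives g = 2/5 + (3/193)cos x - (93/386)sin x
check: G g = -16/5 + (570/193)cos x - (150/193)sin x
so G g − (-3)·g = -2 + 3cos x - (3/2)sin x = f ✓


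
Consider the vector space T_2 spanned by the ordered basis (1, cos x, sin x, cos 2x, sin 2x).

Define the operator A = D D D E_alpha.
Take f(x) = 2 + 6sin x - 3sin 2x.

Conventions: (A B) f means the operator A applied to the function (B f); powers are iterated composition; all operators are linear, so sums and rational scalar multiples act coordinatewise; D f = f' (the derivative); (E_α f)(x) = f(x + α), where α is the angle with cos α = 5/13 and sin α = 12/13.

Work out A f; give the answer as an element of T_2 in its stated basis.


the result is g(x) = -(30/13)cos x + (72/13)sin x - (2856/169)cos 2x - (2880/169)sin 2x

E_alpha f = 2 + (72/13)cos x + (30/13)sin x - (360/169)cos 2x + (357/169)sin 2x
D E_alpha f = (30/13)cos x - (72/13)sin x + (714/169)cos 2x + (720/169)sin 2x
D D E_alpha f = -(72/13)cos x - (30/13)sin x + (1440/169)cos 2x - (1428/169)sin 2x
D D D E_alpha f = -(30/13)cos x + (72/13)sin x - (2856/169)cos 2x - (2880/169)sin 2x


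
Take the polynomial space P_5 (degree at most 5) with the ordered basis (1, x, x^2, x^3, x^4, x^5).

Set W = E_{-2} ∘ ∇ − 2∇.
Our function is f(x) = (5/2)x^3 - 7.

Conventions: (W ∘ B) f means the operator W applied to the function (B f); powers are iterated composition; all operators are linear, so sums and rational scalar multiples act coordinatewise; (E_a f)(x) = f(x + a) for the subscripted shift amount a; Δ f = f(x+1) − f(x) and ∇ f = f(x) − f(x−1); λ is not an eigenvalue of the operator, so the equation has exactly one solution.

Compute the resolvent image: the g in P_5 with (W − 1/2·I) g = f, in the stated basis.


the image equals g(x) = -5x^3 + 30x^2 - 30x - 276

write g with unknown coordinates in the stated basis and equate coefficients in (W − 1/2·I) g = f
solving from the highest basis element down gives g = -5x^3 + 30x^2 - 30x - 276
check: W g = 15x^2 - 15x - 145
so W g − 1/2·g = (5/2)x^3 - 7 = f ✓


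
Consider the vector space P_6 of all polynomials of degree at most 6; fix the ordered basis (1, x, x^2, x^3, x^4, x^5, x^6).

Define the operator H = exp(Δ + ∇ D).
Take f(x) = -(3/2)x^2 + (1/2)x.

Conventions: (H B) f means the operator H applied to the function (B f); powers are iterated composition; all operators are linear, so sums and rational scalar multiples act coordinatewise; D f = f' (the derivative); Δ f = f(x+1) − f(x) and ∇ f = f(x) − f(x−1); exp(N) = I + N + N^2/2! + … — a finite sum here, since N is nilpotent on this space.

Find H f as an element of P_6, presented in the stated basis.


g(x) = -(3/2)x^2 - (5/2)x - 11/2

order-1 term: -3x - 4
order-2 term: -3/2
the series for exp(Δ + ∇ D) f terminates at order 2
exp(Δ + ∇ D) f = -(3/2)x^2 - (5/2)x - 11/2


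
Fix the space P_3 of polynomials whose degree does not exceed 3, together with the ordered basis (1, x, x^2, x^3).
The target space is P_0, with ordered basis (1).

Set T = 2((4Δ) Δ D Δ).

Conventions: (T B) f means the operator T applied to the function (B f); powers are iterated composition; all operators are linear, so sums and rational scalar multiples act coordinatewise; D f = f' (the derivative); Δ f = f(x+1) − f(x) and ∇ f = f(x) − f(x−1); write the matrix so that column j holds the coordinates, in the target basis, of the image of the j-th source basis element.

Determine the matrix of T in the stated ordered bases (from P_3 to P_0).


image of 1: 0
image of x: 0
image of x^2: 0
image of x^3: 0
each image's coordinates form column j of the matrix

the matrix is [[0, 0, 0, 0]] (rows listed top to bottom)


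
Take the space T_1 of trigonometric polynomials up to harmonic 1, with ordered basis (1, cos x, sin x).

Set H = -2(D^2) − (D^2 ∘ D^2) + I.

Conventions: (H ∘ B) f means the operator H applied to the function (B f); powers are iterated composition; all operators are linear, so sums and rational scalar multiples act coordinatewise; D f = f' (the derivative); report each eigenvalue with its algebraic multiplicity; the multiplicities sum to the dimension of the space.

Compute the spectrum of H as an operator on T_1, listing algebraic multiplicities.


image of 1: 1
image of cos x: 2cos x
image of sin x: 2sin x
the matrix is diagonal; its diagonal is (1, 2, 2)
for a triangular matrix the eigenvalues are the diagonal entries, with algebraic multiplicity their repetition count

λ = 1 (multiplicity 1), λ = 2 (multiplicity 2)


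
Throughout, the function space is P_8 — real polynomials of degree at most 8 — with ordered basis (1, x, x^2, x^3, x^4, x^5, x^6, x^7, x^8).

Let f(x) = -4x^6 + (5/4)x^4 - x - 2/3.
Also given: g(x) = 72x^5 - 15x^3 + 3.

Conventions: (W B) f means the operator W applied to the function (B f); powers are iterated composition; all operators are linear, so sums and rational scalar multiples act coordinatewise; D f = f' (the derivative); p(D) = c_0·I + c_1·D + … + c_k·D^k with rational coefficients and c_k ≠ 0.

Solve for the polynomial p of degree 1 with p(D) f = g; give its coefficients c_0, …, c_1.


c_0 = 0, c_1 = -3

D^0 f = -4x^6 + (5/4)x^4 - x - 2/3
D^1 f = -24x^5 + 5x^3 - 1
matching coefficients of g against c_0 f + c_1 Df + … from the top degree down determines the c_i
solution: c_0 = 0, c_1 = -3


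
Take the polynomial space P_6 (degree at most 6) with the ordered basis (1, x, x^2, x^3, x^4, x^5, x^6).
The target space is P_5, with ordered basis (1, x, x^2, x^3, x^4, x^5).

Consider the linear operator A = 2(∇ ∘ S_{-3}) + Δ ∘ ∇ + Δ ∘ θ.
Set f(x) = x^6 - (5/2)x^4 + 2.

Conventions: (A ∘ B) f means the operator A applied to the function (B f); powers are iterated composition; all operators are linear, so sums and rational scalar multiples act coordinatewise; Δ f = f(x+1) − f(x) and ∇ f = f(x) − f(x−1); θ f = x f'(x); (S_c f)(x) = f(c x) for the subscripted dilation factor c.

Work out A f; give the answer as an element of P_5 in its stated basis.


g(x) = 8784x^5 - 21750x^4 + 27620x^3 - 19410x^2 + 7124x - 1060

S_{-3} f = 729x^6 - (405/2)x^4 + 2
∇ S_{-3} f = 4374x^5 - 10935x^4 + 13770x^3 - 9720x^2 + 3564x - 1053/2
(2(∇ ∘ S_{-3})) f = 8748x^5 - 21870x^4 + 27540x^3 - 19440x^2 + 7128x - 1053
∇ f = 6x^5 - 15x^4 + 10x^3 - 4x + 3/2
Δ ∇ f = 30x^4 - 3
θ f = 6x^6 - 10x^4
Δ θ f = 36x^5 + 90x^4 + 80x^3 + 30x^2 - 4x - 4
(2(∇ ∘ S_{-3}) + Δ ∘ ∇ + Δ ∘ θ) f = 8784x^5 - 21750x^4 + 27620x^3 - 19410x^2 + 7124x - 1060


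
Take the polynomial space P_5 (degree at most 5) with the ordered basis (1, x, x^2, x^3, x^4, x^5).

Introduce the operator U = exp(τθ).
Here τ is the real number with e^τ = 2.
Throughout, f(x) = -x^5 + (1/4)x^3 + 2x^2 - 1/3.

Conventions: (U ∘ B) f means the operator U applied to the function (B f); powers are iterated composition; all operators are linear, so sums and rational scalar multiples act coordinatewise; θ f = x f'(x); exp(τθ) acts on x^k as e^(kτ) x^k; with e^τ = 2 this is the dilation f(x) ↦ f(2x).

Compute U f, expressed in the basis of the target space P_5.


the result is g(x) = -32x^5 + 2x^3 + 8x^2 - 1/3

exp(τθ) x^k = e^(kτ) x^k; with e^τ = 2 this sends x^k to 2^k x^k
x^2 ↦ 4 x^2
x^3 ↦ 8 x^3
x^5 ↦ 32 x^5
applying this coordinatewise to f: exp(τθ) f = -32x^5 + 2x^3 + 8x^2 - 1/3


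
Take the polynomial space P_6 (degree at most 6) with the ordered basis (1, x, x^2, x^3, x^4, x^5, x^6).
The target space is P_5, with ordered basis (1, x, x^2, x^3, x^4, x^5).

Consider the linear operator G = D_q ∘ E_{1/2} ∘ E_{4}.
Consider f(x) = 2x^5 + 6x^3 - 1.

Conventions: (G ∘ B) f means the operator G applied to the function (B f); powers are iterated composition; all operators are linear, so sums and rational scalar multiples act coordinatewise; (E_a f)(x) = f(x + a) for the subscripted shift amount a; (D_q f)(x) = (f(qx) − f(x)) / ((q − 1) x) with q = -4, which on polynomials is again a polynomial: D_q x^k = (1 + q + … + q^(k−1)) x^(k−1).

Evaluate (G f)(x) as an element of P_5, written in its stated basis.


E_{4} f = 2x^5 + 40x^4 + 326x^3 + 1352x^2 + 2848x + 2431
E_{1/2} E_{4} f = 2x^5 + 45x^4 + 411x^3 + (3807/2)x^2 + (35721/8)x + 67781/16
D_q E_{1/2} E_{4} f = 410x^4 - 2295x^3 + 5343x^2 - (11421/2)x + 35721/8

g(x) = 410x^4 - 2295x^3 + 5343x^2 - (11421/2)x + 35721/8


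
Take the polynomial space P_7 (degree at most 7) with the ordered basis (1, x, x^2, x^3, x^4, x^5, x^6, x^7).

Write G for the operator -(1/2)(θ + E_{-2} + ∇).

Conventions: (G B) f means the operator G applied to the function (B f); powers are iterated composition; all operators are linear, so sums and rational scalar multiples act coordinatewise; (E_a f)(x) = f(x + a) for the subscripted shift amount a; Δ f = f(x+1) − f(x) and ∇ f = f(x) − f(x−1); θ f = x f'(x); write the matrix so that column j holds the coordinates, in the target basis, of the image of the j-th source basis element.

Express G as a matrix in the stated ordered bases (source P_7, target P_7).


the matrix is [[-1/2, 1/2, -3/2, 7/2, -15/2, 31/2, -63/2, 127/2]; [0, -1, 1, -9/2, 14, -75/2, 93, -441/2]; [0, 0, -3/2, 3/2, -9, 35, -225/2, 651/2]; [0, 0, 0, -2, 2, -15, 70, -525/2]; [0, 0, 0, 0, -5/2, 5/2, -45/2, 245/2]; [0, 0, 0, 0, 0, -3, 3, -63/2]; [0, 0, 0, 0, 0, 0, -7/2, 7/2]; [0, 0, 0, 0, 0, 0, 0, -4]] (rows listed top to bottom)

image of 1: -1/2
image of x: -x + 1/2
image of x^2: -(3/2)x^2 + x - 3/2
image of x^3: -2x^3 + (3/2)x^2 - (9/2)x + 7/2
image of x^4: -(5/2)x^4 + 2x^3 - 9x^2 + 14x - 15/2
image of x^5: -3x^5 + (5/2)x^4 - 15x^3 + 35x^2 - (75/2)x + 31/2
image of x^6: -(7/2)x^6 + 3x^5 - (45/2)x^4 + 70x^3 - (225/2)x^2 + 93x - 63/2
image of x^7: -4x^7 + (7/2)x^6 - (63/2)x^5 + (245/2)x^4 - (525/2)x^3 + (651/2)x^2 - (441/2)x + 127/2
each image's coordinates form column j of the matrix


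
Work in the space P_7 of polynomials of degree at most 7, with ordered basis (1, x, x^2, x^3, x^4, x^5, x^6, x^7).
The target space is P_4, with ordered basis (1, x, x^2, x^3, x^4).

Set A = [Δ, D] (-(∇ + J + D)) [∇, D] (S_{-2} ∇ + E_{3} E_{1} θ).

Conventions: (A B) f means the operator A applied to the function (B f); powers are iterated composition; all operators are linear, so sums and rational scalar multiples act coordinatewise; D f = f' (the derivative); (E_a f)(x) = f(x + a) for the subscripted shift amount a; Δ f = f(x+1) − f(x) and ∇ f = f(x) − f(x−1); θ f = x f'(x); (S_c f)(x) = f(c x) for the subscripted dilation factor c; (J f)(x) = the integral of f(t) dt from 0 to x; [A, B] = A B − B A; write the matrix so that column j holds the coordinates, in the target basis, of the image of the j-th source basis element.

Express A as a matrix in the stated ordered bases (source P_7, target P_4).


image of 1: 0
image of x: 0
image of x^2: 0
image of x^3: 0
image of x^4: 0
image of x^5: 0
image of x^6: 0
image of x^7: 0
each image's coordinates form column j of the matrix

the matrix is [[0, 0, 0, 0, 0, 0, 0, 0]; [0, 0, 0, 0, 0, 0, 0, 0]; [0, 0, 0, 0, 0, 0, 0, 0]; [0, 0, 0, 0, 0, 0, 0, 0]; [0, 0, 0, 0, 0, 0, 0, 0]] (rows listed top to bottom)


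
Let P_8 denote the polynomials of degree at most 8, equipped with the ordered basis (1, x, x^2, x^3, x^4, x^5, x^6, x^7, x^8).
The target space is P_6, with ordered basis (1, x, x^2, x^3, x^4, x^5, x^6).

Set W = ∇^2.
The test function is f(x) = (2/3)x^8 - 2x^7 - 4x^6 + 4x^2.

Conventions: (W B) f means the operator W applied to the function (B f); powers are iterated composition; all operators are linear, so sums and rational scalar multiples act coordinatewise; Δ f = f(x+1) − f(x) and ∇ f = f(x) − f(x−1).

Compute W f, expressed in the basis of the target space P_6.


∇ f = (16/3)x^7 - (98/3)x^6 + (166/3)x^5 - (170/3)x^4 + (82/3)x^3 - (2/3)x^2 + (10/3)x - 8/3
∇ ∇ f = (112/3)x^6 - 308x^5 + (2860/3)x^4 - 1620x^3 + (4732/3)x^2 - 820x + 544/3

g(x) = (112/3)x^6 - 308x^5 + (2860/3)x^4 - 1620x^3 + (4732/3)x^2 - 820x + 544/3


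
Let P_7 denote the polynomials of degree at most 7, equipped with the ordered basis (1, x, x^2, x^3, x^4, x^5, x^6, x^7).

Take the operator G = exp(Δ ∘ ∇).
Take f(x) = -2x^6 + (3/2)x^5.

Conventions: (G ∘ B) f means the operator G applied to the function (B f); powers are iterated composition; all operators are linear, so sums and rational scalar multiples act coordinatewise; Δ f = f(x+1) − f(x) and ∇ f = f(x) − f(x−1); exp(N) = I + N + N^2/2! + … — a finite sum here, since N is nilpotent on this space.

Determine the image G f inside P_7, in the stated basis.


order-1 term: -60x^4 + 30x^3 - 60x^2 + 15x - 4
order-2 term: -360x^2 + 90x - 120
order-3 term: -240
the series for exp(Δ ∘ ∇) f terminates at order 3
exp(Δ ∘ ∇) f = -2x^6 + (3/2)x^5 - 60x^4 + 30x^3 - 420x^2 + 105x - 364

g(x) = -2x^6 + (3/2)x^5 - 60x^4 + 30x^3 - 420x^2 + 105x - 364


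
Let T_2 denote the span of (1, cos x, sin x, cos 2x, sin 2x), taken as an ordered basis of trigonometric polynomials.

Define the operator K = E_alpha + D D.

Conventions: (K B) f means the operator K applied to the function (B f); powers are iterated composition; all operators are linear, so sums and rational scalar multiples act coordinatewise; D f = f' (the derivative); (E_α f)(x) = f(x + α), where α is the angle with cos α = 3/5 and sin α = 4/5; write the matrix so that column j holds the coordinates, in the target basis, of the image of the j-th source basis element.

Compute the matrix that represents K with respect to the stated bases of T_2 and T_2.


the matrix is [[1, 0, 0, 0, 0]; [0, -2/5, 4/5, 0, 0]; [0, -4/5, -2/5, 0, 0]; [0, 0, 0, -107/25, 24/25]; [0, 0, 0, -24/25, -107/25]] (rows listed top to bottom)

image of 1: 1
image of cos x: -(2/5)cos x - (4/5)sin x
image of sin x: (4/5)cos x - (2/5)sin x
image of cos 2x: -(107/25)cos 2x - (24/25)sin 2x
image of sin 2x: (24/25)cos 2x - (107/25)sin 2x
each image's coordinates form column j of the matrix


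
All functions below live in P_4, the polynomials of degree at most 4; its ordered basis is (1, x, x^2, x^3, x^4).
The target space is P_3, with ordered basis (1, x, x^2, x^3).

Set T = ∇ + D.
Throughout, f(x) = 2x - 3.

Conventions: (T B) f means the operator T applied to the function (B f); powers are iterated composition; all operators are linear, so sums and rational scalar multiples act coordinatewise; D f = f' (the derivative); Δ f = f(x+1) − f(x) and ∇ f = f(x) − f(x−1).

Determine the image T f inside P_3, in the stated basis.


∇ f = 2
D f = 2
(∇ + D) f = 4

the image equals g(x) = 4


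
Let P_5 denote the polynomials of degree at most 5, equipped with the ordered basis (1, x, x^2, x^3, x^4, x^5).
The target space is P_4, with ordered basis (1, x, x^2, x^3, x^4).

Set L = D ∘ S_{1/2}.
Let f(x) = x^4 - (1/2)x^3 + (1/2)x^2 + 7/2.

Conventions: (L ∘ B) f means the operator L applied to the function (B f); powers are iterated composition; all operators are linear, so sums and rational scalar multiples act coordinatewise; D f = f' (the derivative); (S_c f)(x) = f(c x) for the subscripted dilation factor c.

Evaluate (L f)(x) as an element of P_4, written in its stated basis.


S_{1/2} f = (1/16)x^4 - (1/16)x^3 + (1/8)x^2 + 7/2
D S_{1/2} f = (1/4)x^3 - (3/16)x^2 + (1/4)x

the image equals g(x) = (1/4)x^3 - (3/16)x^2 + (1/4)x


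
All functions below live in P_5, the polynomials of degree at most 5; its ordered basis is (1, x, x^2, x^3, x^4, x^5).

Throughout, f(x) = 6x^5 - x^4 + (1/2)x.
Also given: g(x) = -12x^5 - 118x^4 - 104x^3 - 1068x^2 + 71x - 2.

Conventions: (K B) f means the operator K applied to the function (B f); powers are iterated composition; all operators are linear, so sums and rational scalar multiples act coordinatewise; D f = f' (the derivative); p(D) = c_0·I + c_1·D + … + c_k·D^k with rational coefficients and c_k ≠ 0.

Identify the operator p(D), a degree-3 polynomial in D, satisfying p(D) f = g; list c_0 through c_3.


p(D) = -2·I − 4·D − D^2 − 3·D^3, i.e. c_0 = -2, c_1 = -4, c_2 = -1, c_3 = -3

D^0 f = 6x^5 - x^4 + (1/2)x
D^1 f = 30x^4 - 4x^3 + 1/2
D^2 f = 120x^3 - 12x^2
D^3 f = 360x^2 - 24x
matching coefficients of g against c_0 f + c_1 Df + … from the top degree down determines the c_i
solution: c_0 = -2, c_1 = -4, c_2 = -1, c_3 = -3


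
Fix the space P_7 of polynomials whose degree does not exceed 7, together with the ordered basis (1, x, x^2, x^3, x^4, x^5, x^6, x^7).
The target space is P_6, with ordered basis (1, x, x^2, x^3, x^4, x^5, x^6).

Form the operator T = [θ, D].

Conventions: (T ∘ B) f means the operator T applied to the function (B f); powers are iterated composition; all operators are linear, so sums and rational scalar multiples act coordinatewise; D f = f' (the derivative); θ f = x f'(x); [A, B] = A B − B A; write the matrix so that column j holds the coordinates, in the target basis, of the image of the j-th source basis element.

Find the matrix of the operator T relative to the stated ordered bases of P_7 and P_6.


the matrix is [[0, -1, 0, 0, 0, 0, 0, 0]; [0, 0, -2, 0, 0, 0, 0, 0]; [0, 0, 0, -3, 0, 0, 0, 0]; [0, 0, 0, 0, -4, 0, 0, 0]; [0, 0, 0, 0, 0, -5, 0, 0]; [0, 0, 0, 0, 0, 0, -6, 0]; [0, 0, 0, 0, 0, 0, 0, -7]] (rows listed top to bottom)

image of 1: 0
image of x: -1
image of x^2: -2x
image of x^3: -3x^2
image of x^4: -4x^3
image of x^5: -5x^4
image of x^6: -6x^5
image of x^7: -7x^6
each image's coordinates form column j of the matrix


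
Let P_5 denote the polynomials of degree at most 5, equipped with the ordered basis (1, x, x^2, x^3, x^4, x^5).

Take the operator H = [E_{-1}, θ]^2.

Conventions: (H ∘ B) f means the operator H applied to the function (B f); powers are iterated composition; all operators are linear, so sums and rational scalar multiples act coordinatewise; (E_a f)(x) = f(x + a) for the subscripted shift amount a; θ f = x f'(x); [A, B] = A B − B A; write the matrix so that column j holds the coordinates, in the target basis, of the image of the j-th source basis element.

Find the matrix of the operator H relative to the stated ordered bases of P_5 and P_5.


image of 1: 0
image of x: 0
image of x^2: 2
image of x^3: 6x - 12
image of x^4: 12x^2 - 48x + 48
image of x^5: 20x^3 - 120x^2 + 240x - 160
each image's coordinates form column j of the matrix

the matrix is [[0, 0, 2, -12, 48, -160]; [0, 0, 0, 6, -48, 240]; [0, 0, 0, 0, 12, -120]; [0, 0, 0, 0, 0, 20]; [0, 0, 0, 0, 0, 0]; [0, 0, 0, 0, 0, 0]] (rows listed top to bottom)


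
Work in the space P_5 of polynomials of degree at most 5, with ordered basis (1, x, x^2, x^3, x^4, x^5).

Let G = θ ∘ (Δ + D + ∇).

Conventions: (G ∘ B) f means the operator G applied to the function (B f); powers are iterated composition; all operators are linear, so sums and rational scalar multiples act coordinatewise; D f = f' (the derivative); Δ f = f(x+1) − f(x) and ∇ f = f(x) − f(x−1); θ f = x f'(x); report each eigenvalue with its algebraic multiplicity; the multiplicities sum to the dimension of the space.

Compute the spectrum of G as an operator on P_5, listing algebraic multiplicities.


λ = 0 (multiplicity 6)

image of 1: 0
image of x: 0
image of x^2: 6x
image of x^3: 18x^2
image of x^4: 36x^3 + 8x
image of x^5: 60x^4 + 40x^2
the matrix is upper triangular; its diagonal is (0, 0, 0, 0, 0, 0)
for a triangular matrix the eigenvalues are the diagonal entries, with algebraic multiplicity their repetition count
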